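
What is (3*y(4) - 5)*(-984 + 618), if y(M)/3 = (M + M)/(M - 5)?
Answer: 28182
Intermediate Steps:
y(M) = 6*M/(-5 + M) (y(M) = 3*((M + M)/(M - 5)) = 3*((2*M)/(-5 + M)) = 3*(2*M/(-5 + M)) = 6*M/(-5 + M))
(3*y(4) - 5)*(-984 + 618) = (3*(6*4/(-5 + 4)) - 5)*(-984 + 618) = (3*(6*4/(-1)) - 5)*(-366) = (3*(6*4*(-1)) - 5)*(-366) = (3*(-24) - 5)*(-366) = (-72 - 5)*(-366) = -77*(-366) = 28182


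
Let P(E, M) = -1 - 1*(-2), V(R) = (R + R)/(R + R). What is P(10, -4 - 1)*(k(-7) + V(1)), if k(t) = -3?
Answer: -2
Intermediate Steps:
V(R) = 1 (V(R) = (2*R)/((2*R)) = (2*R)*(1/(2*R)) = 1)
P(E, M) = 1 (P(E, M) = -1 + 2 = 1)
P(10, -4 - 1)*(k(-7) + V(1)) = 1*(-3 + 1) = 1*(-2) = -2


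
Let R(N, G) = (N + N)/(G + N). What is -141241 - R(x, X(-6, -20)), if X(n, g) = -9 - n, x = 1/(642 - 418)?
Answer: -94772709/671 ≈ -1.4124e+5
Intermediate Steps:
x = 1/224 ≈ 0.0044643
R(N, G) = 2*N/(G + N) (R(N, G) = (2*N)/(G + N) = 2*N/(G + N))
-141241 - R(x, X(-6, -20)) = -141241 - 2/(224*((-9 - 1*(-6)) + 1/224)) = -141241 - 2/(224*((-9 + 6) + 1/224)) = -141241 - 2/(224*(-3 + 1/224)) = -141241 - 2/(224*(-671/224)) = -141241 - 2*(-224)/(224*671) = -141241 - 1*(-2/671) = -141241 + 2/671 = -94772709/671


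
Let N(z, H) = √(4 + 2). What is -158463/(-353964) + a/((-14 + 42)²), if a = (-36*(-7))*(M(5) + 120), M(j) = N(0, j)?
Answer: 32226507/825916 + 9*√6/28 ≈ 39.806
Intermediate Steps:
N(z, H) = √6
M(j) = √6
a = 30240 + 252*√6 (a = (-36*(-7))*(√6 + 120) = 252*(120 + √6) = 30240 + 252*√6 ≈ 30857.)
-158463/(-353964) + a/((-14 + 42)²) = -158463/(-353964) + (30240 + 252*√6)/((-14 + 42)²) = -158463*(-1/353964) + (30240 + 252*√6)/(28²) = 52821/117988 + (30240 + 252*√6)/784 = 52821/117988 + (30240 + 252*√6)*(1/784) = 52821/117988 + (270/7 + 9*√6/28) = 32226507/825916 + 9*√6/28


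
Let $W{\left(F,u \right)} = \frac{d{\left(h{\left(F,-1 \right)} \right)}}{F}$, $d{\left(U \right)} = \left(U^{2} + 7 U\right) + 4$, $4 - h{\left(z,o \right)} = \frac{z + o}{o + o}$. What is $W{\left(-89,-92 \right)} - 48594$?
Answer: $- \frac{4326264}{89} \approx -48610.0$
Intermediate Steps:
$h{\left(z,o \right)} = 4 - \frac{o + z}{2 o}$ ($h{\left(z,o \right)} = 4 - \frac{z + o}{o + o} = 4 - \frac{o + z}{2 o}$)
$d{\left(U \right)} = 4 + U^{2} + 7 U$
$W{\left(F,u \right)} = \frac{\frac{57}{2} + \left(\frac{7}{2} + \frac{F}{2}\right)^{2} + \frac{7 F}{2}}{F}$ ($W{\left(F,u \right)} = \frac{4 + \left(\frac{- F + 7 \left(-1\right)}{2 \left(-1\right)}\right)^{2} + 7 \frac{- F + 7 \left(-1\right)}{2 \left(-1\right)}}{F} = \frac{4 + \left(\frac{1}{2} \left(-1\right) \left(- F - 7\right)\right)^{2} + 7 \cdot \frac{1}{2} \left(-1\right) \left(- F - 7\right)}{F} = \frac{4 + \left(\frac{1}{2} \left(-1\right) \left(-7 - F\right)\right)^{2} + 7 \cdot \frac{1}{2} \left(-1\right) \left(-7 - F\right)}{F} = \frac{4 + \left(\frac{7}{2} + \frac{F}{2}\right)^{2} + 7 \left(\frac{7}{2} + \frac{F}{2}\right)}{F} = \frac{4 + \left(\frac{7}{2} + \frac{F}{2}\right)^{2} + \left(\frac{49}{2} + \frac{7 F}{2}\right)}{F} = \frac{\frac{57}{2} + \left(\frac{7}{2} + \frac{F}{2}\right)^{2} + \frac{7 F}{2}}{F}$)
$W{\left(-89,-92 \right)} - 48594 = \left(7 + \frac{1}{4} \left(-89\right) + \frac{163}{4 \left(-89\right)}\right) - 48594 = \left(7 - \frac{89}{4} + \frac{163}{4} \left(- \frac{1}{89}\right)\right) - 48594 = \left(7 - \frac{89}{4} - \frac{163}{356}\right) - 48594 = - \frac{1398}{89} - 48594 = - \frac{4326264}{89}$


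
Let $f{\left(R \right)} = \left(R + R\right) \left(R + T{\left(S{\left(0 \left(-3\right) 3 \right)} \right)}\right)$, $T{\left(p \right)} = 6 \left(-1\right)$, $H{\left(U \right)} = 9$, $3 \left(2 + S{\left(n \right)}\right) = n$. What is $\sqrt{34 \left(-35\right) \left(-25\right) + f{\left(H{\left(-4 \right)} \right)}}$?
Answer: $2 \sqrt{7451} \approx 172.64$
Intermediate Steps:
$S{\left(n \right)} = -2 + \frac{n}{3}$
$T{\left(p \right)} = -6$
$f{\left(R \right)} = 2 R \left(-6 + R\right)$ ($f{\left(R \right)} = \left(R + R\right) \left(R - 6\right) = 2 R \left(-6 + R\right)$)
$\sqrt{34 \left(-35\right) \left(-25\right) + f{\left(H{\left(-4 \right)} \right)}} = \sqrt{34 \left(-35\right) \left(-25\right) + 2 \cdot 9 \left(-6 + 9\right)} = \sqrt{\left(-1190\right) \left(-25\right) + 2 \cdot 9 \cdot 3} = \sqrt{29750 + 54} = \sqrt{29804} = 2 \sqrt{7451}$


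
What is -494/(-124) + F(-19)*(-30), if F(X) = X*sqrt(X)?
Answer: 247/62 + 570*I*sqrt(19) ≈ 3.9839 + 2484.6*I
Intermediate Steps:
F(X) = X**(3/2)
-494/(-124) + F(-19)*(-30) = -494/(-124) + (-19)**(3/2)*(-30) = -494*(-1/124) - 19*I*sqrt(19)*(-30) = 247/62 + 570*I*sqrt(19)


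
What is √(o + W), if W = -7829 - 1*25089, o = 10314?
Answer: 2*I*√5651 ≈ 150.35*I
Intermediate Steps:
W = -32918 (W = -7829 - 25089 = -32918)
√(o + W) = √(10314 - 32918) = √(-22604) = 2*I*√5651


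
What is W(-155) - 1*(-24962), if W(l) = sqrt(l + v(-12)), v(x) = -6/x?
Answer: 24962 + I*sqrt(618)/2 ≈ 24962.0 + 12.43*I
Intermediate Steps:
W(l) = sqrt(1/2 + l) (W(l) = sqrt(l - 6/(-12)) = sqrt(l - 6*(-1/12)) = sqrt(l + 1/2) = sqrt(1/2 + l))
W(-155) - 1*(-24962) = sqrt(2 + 4*(-155))/2 - 1*(-24962) = sqrt(2 - 620)/2 + 24962 = sqrt(-618)/2 + 24962 = (I*sqrt(618))/2 + 24962 = I*sqrt(618)/2 + 24962 = 24962 + I*sqrt(618)/2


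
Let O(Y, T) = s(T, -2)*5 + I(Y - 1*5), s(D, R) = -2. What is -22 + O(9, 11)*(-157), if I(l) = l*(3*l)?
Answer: -5988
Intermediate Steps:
I(l) = 3*l²
O(Y, T) = -10 + 3*(-5 + Y)² (O(Y, T) = -2*5 + 3*(Y - 1*5)² = -10 + 3*(Y - 5)² = -10 + 3*(-5 + Y)²)
-22 + O(9, 11)*(-157) = -22 + (-10 + 3*(-5 + 9)²)*(-157) = -22 + (-10 + 3*4²)*(-157) = -22 + (-10 + 3*16)*(-157) = -22 + (-10 + 48)*(-157) = -22 + 38*(-157) = -22 - 5966 = -5988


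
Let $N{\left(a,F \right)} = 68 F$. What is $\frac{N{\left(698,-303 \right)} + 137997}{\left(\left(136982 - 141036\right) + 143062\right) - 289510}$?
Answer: $- \frac{117393}{150502} \approx -0.78001$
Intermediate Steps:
$\frac{N{\left(698,-303 \right)} + 137997}{\left(\left(136982 - 141036\right) + 143062\right) - 289510} = \frac{68 \left(-303\right) + 137997}{\left(\left(136982 - 141036\right) + 143062\right) - 289510} = \frac{-20604 + 137997}{\left(-4054 + 143062\right) - 289510} = \frac{117393}{139008 - 289510} = \frac{117393}{-150502} = 117393 \left(- \frac{1}{150502}\right) = - \frac{117393}{150502}$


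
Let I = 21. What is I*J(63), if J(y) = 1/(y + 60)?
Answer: 7/41 ≈ 0.17073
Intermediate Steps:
J(y) = 1/(60 + y)
I*J(63) = 21/(60 + 63) = 21/123 = 21*(1/123) = 7/41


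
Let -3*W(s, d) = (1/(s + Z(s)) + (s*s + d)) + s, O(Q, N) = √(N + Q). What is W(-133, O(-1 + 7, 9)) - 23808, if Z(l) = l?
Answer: -23668679/798 - √15/3 ≈ -29661.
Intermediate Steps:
W(s, d) = -d/3 - s/3 - s²/3 - 1/(6*s) (W(s, d) = -((1/(s + s) + (s*s + d)) + s)/3 = -((1/(2*s) + (s² + d)) + s)/3 = -((1/(2*s) + (d + s²)) + s)/3 = -((d + s² + 1/(2*s)) + s)/3 = -(d + s + s² + 1/(2*s))/3 = -d/3 - s/3 - s²/3 - 1/(6*s))
W(-133, O(-1 + 7, 9)) - 23808 = (-√(9 + (-1 + 7))/3 - ⅓*(-133) - ⅓*(-133)² - ⅙/(-133)) - 23808 = (-√(9 + 6)/3 + 133/3 - ⅓*17689 - ⅙*(-1/133)) - 23808 = (-√15/3 + 133/3 - 17689/3 + 1/798) - 23808 = (-4669895/798 - √15/3) - 23808 = -23668679/798 - √15/3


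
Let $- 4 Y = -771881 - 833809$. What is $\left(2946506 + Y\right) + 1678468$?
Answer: $\frac{10052793}{2} \approx 5.0264 \cdot 10^{6}$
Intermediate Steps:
$Y = \frac{802845}{2}$ ($Y = - \frac{-771881 - 833809}{4} = \left(- \frac{1}{4}\right) \left(-1605690\right) = \frac{802845}{2} \approx 4.0142 \cdot 10^{5}$)
$\left(2946506 + Y\right) + 1678468 = \left(2946506 + \frac{802845}{2}\right) + 1678468 = \frac{6695857}{2} + 1678468 = \frac{10052793}{2}$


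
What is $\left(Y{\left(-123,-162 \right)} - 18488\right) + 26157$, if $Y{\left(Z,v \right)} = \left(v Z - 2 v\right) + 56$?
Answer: $27975$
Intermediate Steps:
$Y{\left(Z,v \right)} = 56 - 2 v + Z v$ ($Y{\left(Z,v \right)} = \left(Z v - 2 v\right) + 56 = \left(- 2 v + Z v\right) + 56 = 56 - 2 v + Z v$)
$\left(Y{\left(-123,-162 \right)} - 18488\right) + 26157 = \left(\left(56 - -324 - -19926\right) - 18488\right) + 26157 = \left(\left(56 + 324 + 19926\right) - 18488\right) + 26157 = \left(20306 - 18488\right) + 26157 = 1818 + 26157 = 27975$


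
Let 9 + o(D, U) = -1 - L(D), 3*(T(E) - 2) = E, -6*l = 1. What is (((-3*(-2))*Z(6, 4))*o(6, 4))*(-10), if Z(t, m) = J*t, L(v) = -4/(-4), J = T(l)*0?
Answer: 0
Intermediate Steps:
l = -1/6 (l = -1/6*1 = -1/6 ≈ -0.16667)
T(E) = 2 + E/3
J = 0 (J = (2 + (1/3)*(-1/6))*0 = (2 - 1/18)*0 = (35/18)*0 = 0)
L(v) = 1 (L(v) = -4*(-1/4) = 1)
o(D, U) = -11 (o(D, U) = -9 + (-1 - 1*1) = -9 + (-1 - 1) = -9 - 2 = -11)
Z(t, m) = 0 (Z(t, m) = 0*t = 0)
(((-3*(-2))*Z(6, 4))*o(6, 4))*(-10) = ((-3*(-2)*0)*(-11))*(-10) = ((6*0)*(-11))*(-10) = (0*(-11))*(-10) = 0*(-10) = 0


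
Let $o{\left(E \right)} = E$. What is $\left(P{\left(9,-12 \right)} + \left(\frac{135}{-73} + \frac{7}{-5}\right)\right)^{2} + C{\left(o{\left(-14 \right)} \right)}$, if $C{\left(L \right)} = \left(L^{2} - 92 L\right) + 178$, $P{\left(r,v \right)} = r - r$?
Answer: $\frac{222826546}{133225} \approx 1672.6$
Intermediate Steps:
$P{\left(r,v \right)} = 0$
$C{\left(L \right)} = 178 + L^{2} - 92 L$
$\left(P{\left(9,-12 \right)} + \left(\frac{135}{-73} + \frac{7}{-5}\right)\right)^{2} + C{\left(o{\left(-14 \right)} \right)} = \left(0 + \left(\frac{135}{-73} + \frac{7}{-5}\right)\right)^{2} + \left(178 + \left(-14\right)^{2} - -1288\right) = \left(0 + \left(135 \left(- \frac{1}{73}\right) + 7 \left(- \frac{1}{5}\right)\right)\right)^{2} + \left(178 + 196 + 1288\right) = \left(0 - \frac{1186}{365}\right)^{2} + 1662 = \left(- \frac{1186}{365}\right)^{2} + 1662 = \frac{1406596}{133225} + 1662 = \frac{222826546}{133225}$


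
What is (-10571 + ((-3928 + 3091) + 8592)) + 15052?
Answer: 12236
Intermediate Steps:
(-10571 + ((-3928 + 3091) + 8592)) + 15052 = (-10571 + (-837 + 8592)) + 15052 = (-10571 + 7755) + 15052 = -2816 + 15052 = 12236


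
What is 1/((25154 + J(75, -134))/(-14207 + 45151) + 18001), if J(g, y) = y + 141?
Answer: 30944/557048105 ≈ 5.5550e-5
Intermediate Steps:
J(g, y) = 141 + y
1/((25154 + J(75, -134))/(-14207 + 45151) + 18001) = 1/((25154 + (141 - 134))/(-14207 + 45151) + 18001) = 1/((25154 + 7)/30944 + 18001) = 1/(25161*(1/30944) + 18001) = 1/(25161/30944 + 18001) = 1/(557048105/30944) = 30944/557048105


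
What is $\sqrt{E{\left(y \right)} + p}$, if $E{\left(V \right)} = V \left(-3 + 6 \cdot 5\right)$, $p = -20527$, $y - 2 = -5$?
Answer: $8 i \sqrt{322} \approx 143.55 i$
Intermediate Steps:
$y = -3$ ($y = 2 - 5 = -3$)
$E{\left(V \right)} = 27 V$ ($E{\left(V \right)} = V \left(-3 + 30\right) = V 27 = 27 V$)
$\sqrt{E{\left(y \right)} + p} = \sqrt{27 \left(-3\right) - 20527} = \sqrt{-81 - 20527} = \sqrt{-20608} = 8 i \sqrt{322}$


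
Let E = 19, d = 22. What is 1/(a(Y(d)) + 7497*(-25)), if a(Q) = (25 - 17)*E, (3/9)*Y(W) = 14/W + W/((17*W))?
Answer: -1/187273 ≈ -5.3398e-6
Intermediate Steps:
Y(W) = 3/17 + 42/W (Y(W) = 3*(14/W + W/((17*W))) = 3*(14/W + W*(1/(17*W))) = 3*(14/W + 1/17) = 3*(1/17 + 14/W) = 3/17 + 42/W)
a(Q) = 152 (a(Q) = (25 - 17)*19 = 8*19 = 152)
1/(a(Y(d)) + 7497*(-25)) = 1/(152 + 7497*(-25)) = 1/(152 - 187425) = 1/(-187273) = -1/187273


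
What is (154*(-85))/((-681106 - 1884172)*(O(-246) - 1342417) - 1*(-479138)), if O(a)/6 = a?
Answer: -6545/1723729813196 ≈ -3.7970e-9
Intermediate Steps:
O(a) = 6*a
(154*(-85))/((-681106 - 1884172)*(O(-246) - 1342417) - 1*(-479138)) = (154*(-85))/((-681106 - 1884172)*(6*(-246) - 1342417) - 1*(-479138)) = -13090/(-2565278*(-1476 - 1342417) + 479138) = -13090/(-2565278*(-1343893) + 479138) = -13090/(3447459147254 + 479138) = -13090/3447459626392 = -13090*1/3447459626392 = -6545/1723729813196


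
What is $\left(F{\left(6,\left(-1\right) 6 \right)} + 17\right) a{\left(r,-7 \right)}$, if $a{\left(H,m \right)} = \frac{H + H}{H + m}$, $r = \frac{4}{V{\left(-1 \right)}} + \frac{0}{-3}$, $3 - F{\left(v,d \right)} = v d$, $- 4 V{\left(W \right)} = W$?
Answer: $\frac{1792}{9} \approx 199.11$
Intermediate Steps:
$V{\left(W \right)} = - \frac{W}{4}$
$F{\left(v,d \right)} = 3 - d v$ ($F{\left(v,d \right)} = 3 - v d = 3 - d v$)
$r = 16$ ($r = \frac{4}{\left(- \frac{1}{4}\right) \left(-1\right)} + \frac{0}{-3} = 4 \frac{1}{\frac{1}{4}} + 0 \left(- \frac{1}{3}\right) = 4 \cdot 4 + 0 = 16 + 0 = 16$)
$a{\left(H,m \right)} = \frac{2 H}{H + m}$
$\left(F{\left(6,\left(-1\right) 6 \right)} + 17\right) a{\left(r,-7 \right)} = \left(\left(3 - \left(-1\right) 6 \cdot 6\right) + 17\right) 2 \cdot 16 \frac{1}{16 - 7} = \left(\left(3 - \left(-6\right) 6\right) + 17\right) 2 \cdot 16 \cdot \frac{1}{9} = \left(\left(3 + 36\right) + 17\right) 2 \cdot 16 \cdot \frac{1}{9} = \left(39 + 17\right) \frac{32}{9} = 56 \cdot \frac{32}{9} = \frac{1792}{9}$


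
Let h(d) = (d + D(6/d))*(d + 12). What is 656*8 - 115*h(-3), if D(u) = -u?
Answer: 6283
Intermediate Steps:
h(d) = (12 + d)*(d - 6/d) (h(d) = (d - 6/d)*(d + 12) = (d - 6/d)*(12 + d) = (12 + d)*(d - 6/d))
656*8 - 115*h(-3) = 656*8 - 115*(-6 + (-3)**2 - 72/(-3) + 12*(-3)) = 5248 - 115*(-6 + 9 - 72*(-1/3) - 36) = 5248 - 115*(-6 + 9 + 24 - 36) = 5248 - 115*(-9) = 5248 + 1035 = 6283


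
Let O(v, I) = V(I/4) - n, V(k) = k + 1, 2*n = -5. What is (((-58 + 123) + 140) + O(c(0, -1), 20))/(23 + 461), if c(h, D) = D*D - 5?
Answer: 427/968 ≈ 0.44112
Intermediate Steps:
n = -5/2 (n = (½)*(-5) = -5/2 ≈ -2.5000)
V(k) = 1 + k
c(h, D) = -5 + D² (c(h, D) = D² - 5 = -5 + D²)
O(v, I) = 7/2 + I/4 (O(v, I) = (1 + I/4) - 1*(-5/2) = (1 + I*(¼)) + 5/2 = (1 + I/4) + 5/2 = 7/2 + I/4)
(((-58 + 123) + 140) + O(c(0, -1), 20))/(23 + 461) = (((-58 + 123) + 140) + (7/2 + (¼)*20))/(23 + 461) = ((65 + 140) + (7/2 + 5))/484 = (205 + 17/2)*(1/484) = (427/2)*(1/484) = 427/968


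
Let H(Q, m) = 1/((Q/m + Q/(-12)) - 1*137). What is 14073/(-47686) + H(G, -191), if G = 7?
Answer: -4548272337/15041356550 ≈ -0.30238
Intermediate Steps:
H(Q, m) = 1/(-137 - Q/12 + Q/m) (H(Q, m) = 1/((Q/m + Q*(-1/12)) - 137) = 1/((Q/m - Q/12) - 137) = 1/((-Q/12 + Q/m) - 137) = 1/(-137 - Q/12 + Q/m))
14073/(-47686) + H(G, -191) = 14073/(-47686) - 12*(-191)/(-12*7 + 1644*(-191) + 7*(-191)) = 14073*(-1/47686) - 12*(-191)/(-84 - 314004 - 1337) = -14073/47686 - 12*(-191)/(-315425) = -14073/47686 - 12*(-191)*(-1/315425) = -14073/47686 - 2292/315425 = -4548272337/15041356550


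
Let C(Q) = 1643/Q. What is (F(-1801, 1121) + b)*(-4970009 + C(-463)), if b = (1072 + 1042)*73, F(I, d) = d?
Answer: -357692344853830/463 ≈ -7.7255e+11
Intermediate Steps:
b = 154322 (b = 2114*73 = 154322)
(F(-1801, 1121) + b)*(-4970009 + C(-463)) = (1121 + 154322)*(-4970009 + 1643/(-463)) = 155443*(-4970009 + 1643*(-1/463)) = 155443*(-4970009 - 1643/463) = 155443*(-2301115810/463) = -357692344853830/463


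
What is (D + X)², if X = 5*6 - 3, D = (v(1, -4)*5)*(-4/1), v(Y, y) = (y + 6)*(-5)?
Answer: 51529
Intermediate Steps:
v(Y, y) = -30 - 5*y (v(Y, y) = (6 + y)*(-5) = -30 - 5*y)
D = 200 (D = ((-30 - 5*(-4))*5)*(-4/1) = ((-30 + 20)*5)*(-4*1) = -10*5*(-4) = -50*(-4) = 200)
X = 27 (X = 30 - 3 = 27)
(D + X)² = (200 + 27)² = 227² = 51529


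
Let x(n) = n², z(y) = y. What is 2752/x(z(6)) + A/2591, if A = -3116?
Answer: 1754564/23319 ≈ 75.242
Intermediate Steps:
2752/x(z(6)) + A/2591 = 2752/(6²) - 3116/2591 = 2752/36 - 3116*1/2591 = 2752*(1/36) - 3116/2591 = 688/9 - 3116/2591 = 1754564/23319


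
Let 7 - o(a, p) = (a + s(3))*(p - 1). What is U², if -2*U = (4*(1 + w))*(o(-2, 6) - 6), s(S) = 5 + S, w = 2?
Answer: 30276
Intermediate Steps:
o(a, p) = 7 - (-1 + p)*(8 + a) (o(a, p) = 7 - (a + (5 + 3))*(p - 1) = 7 - (a + 8)*(-1 + p) = 7 - (8 + a)*(-1 + p) = 7 - (-1 + p)*(8 + a))
U = 174 (U = -4*(1 + 2)*((15 - 2 - 8*6 - 1*(-2)*6) - 6)/2 = -4*3*((15 - 2 - 48 + 12) - 6)/2 = -6*(-23 - 6) = -6*(-29) = -½*(-348) = 174)
U² = 174² = 30276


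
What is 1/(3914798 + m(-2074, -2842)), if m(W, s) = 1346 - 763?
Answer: 1/3915381 ≈ 2.5540e-7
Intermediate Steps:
m(W, s) = 583
1/(3914798 + m(-2074, -2842)) = 1/(3914798 + 583) = 1/3915381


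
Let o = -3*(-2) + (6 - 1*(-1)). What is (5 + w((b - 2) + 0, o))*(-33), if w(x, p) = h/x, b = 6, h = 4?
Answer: -198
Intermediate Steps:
o = 13 (o = 6 + (6 + 1) = 6 + 7 = 13)
w(x, p) = 4/x
(5 + w((b - 2) + 0, o))*(-33) = (5 + 4/((6 - 2) + 0))*(-33) = (5 + 4/(4 + 0))*(-33) = (5 + 4/4)*(-33) = (5 + 4*(1/4))*(-33) = (5 + 1)*(-33) = 6*(-33) = -198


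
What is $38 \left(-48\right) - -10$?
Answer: $-1814$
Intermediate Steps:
$38 \left(-48\right) - -10 = -1824 + \left(-14 + 24\right) = -1824 + 10 = -1814$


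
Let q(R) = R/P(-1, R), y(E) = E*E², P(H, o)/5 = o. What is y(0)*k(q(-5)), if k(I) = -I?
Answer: 0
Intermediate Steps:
P(H, o) = 5*o
y(E) = E³
q(R) = ⅕ (q(R) = R/((5*R)) = (1/(5*R))*R = ⅕)
y(0)*k(q(-5)) = 0³*(-1*⅕) = 0*(-⅕) = 0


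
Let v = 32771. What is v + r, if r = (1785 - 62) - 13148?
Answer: 21346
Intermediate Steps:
r = -11425 (r = 1723 - 13148 = -11425)
v + r = 32771 - 11425 = 21346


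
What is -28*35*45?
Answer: -44100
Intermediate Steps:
-28*35*45 = -980*45 = -44100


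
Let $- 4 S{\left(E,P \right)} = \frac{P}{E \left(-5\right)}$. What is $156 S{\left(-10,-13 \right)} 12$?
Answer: $\frac{3042}{25} \approx 121.68$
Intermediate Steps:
$S{\left(E,P \right)} = \frac{P}{20 E}$ ($S{\left(E,P \right)} = - \frac{P \frac{1}{E \left(-5\right)}}{4} = - \frac{P \frac{1}{\left(-5\right) E}}{4} = - \frac{P \left(- \frac{1}{5 E}\right)}{4} = - \frac{\left(- \frac{1}{5}\right) P \frac{1}{E}}{4} = \frac{P}{20 E}$)
$156 S{\left(-10,-13 \right)} 12 = 156 \cdot \frac{1}{20} \left(-13\right) \frac{1}{-10} \cdot 12 = 156 \cdot \frac{1}{20} \left(-13\right) \left(- \frac{1}{10}\right) 12 = 156 \cdot \frac{13}{200} \cdot 12 = \frac{507}{50} \cdot 12 = \frac{3042}{25}$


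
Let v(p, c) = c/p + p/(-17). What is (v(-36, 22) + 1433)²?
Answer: 192685003681/93636 ≈ 2.0578e+6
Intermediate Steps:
v(p, c) = -p/17 + c/p (v(p, c) = c/p + p*(-1/17) = c/p - p/17 = -p/17 + c/p)
(v(-36, 22) + 1433)² = ((-1/17*(-36) + 22/(-36)) + 1433)² = ((36/17 + 22*(-1/36)) + 1433)² = ((36/17 - 11/18) + 1433)² = (461/306 + 1433)² = (438959/306)² = 192685003681/93636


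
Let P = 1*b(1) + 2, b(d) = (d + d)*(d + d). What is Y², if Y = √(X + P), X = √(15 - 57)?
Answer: 6 + I*√42 ≈ 6.0 + 6.4807*I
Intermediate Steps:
b(d) = 4*d² (b(d) = (2*d)*(2*d) = 4*d²)
P = 6 (P = 1*(4*1²) + 2 = 1*(4*1) + 2 = 1*4 + 2 = 4 + 2 = 6)
X = I*√42 (X = √(-42) = I*√42 ≈ 6.4807*I)
Y = √(6 + I*√42) (Y = √(I*√42 + 6) = √(6 + I*√42) ≈ 2.7232 + 1.1899*I)
Y² = (√(6 + I*√42))² = 6 + I*√42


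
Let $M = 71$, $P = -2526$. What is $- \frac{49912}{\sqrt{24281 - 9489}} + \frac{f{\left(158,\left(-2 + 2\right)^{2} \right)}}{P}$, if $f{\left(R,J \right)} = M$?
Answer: $- \frac{71}{2526} - \frac{12478 \sqrt{2}}{43} \approx -410.41$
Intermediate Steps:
$f{\left(R,J \right)} = 71$
$- \frac{49912}{\sqrt{24281 - 9489}} + \frac{f{\left(158,\left(-2 + 2\right)^{2} \right)}}{P} = - \frac{49912}{\sqrt{24281 - 9489}} + \frac{71}{-2526} = - \frac{49912}{\sqrt{14792}} + 71 \left(- \frac{1}{2526}\right) = - \frac{49912}{86 \sqrt{2}} - \frac{71}{2526} = - 49912 \frac{\sqrt{2}}{172} - \frac{71}{2526} = - \frac{12478 \sqrt{2}}{43} - \frac{71}{2526} = - \frac{71}{2526} - \frac{12478 \sqrt{2}}{43}$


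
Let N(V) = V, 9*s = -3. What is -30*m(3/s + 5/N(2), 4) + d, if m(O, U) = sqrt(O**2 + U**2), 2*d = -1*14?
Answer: -7 - 15*sqrt(233) ≈ -235.97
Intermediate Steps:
s = -1/3 (s = (1/9)*(-3) = -1/3 ≈ -0.33333)
d = -7 (d = (-1*14)/2 = (1/2)*(-14) = -7)
-30*m(3/s + 5/N(2), 4) + d = -30*sqrt((3/(-1/3) + 5/2)**2 + 4**2) - 7 = -30*sqrt((3*(-3) + 5*(1/2))**2 + 16) - 7 = -30*sqrt((-9 + 5/2)**2 + 16) - 7 = -30*sqrt((-13/2)**2 + 16) - 7 = -30*sqrt(169/4 + 16) - 7 = -15*sqrt(233) - 7 = -7 - 15*sqrt(233)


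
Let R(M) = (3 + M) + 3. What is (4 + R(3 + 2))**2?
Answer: 225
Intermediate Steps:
R(M) = 6 + M
(4 + R(3 + 2))**2 = (4 + (6 + (3 + 2)))**2 = (4 + (6 + 5))**2 = (4 + 11)**2 = 15**2 = 225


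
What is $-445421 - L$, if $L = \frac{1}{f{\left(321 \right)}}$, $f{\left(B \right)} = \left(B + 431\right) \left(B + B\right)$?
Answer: $- \frac{215042132065}{482784} \approx -4.4542 \cdot 10^{5}$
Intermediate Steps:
$f{\left(B \right)} = 2 B \left(431 + B\right)$ ($f{\left(B \right)} = \left(431 + B\right) 2 B = 2 B \left(431 + B\right)$)
$L = \frac{1}{482784}$ ($L = \frac{1}{2 \cdot 321 \left(431 + 321\right)} = \frac{1}{2 \cdot 321 \cdot 752} = \frac{1}{482784} \approx 2.0713 \cdot 10^{-6}$)
$-445421 - L = -445421 - \frac{1}{482784} = - \frac{215042132065}{482784}$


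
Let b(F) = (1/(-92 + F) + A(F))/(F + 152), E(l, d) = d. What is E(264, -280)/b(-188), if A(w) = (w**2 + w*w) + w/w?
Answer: 2822400/19792919 ≈ 0.14260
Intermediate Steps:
A(w) = 1 + 2*w**2 (A(w) = (w**2 + w**2) + 1 = 2*w**2 + 1 = 1 + 2*w**2)
b(F) = (1 + 1/(-92 + F) + 2*F**2)/(152 + F) (b(F) = (1/(-92 + F) + (1 + 2*F**2))/(F + 152) = (1 + 1/(-92 + F) + 2*F**2)/(152 + F))
E(264, -280)/b(-188) = -280*(-13984 + (-188)**2 + 60*(-188))/(-91 - 188 - 184*(-188)**2 + 2*(-188)**3) = -280*(-13984 + 35344 - 11280)/(-91 - 188 - 184*35344 + 2*(-6644672)) = -280*10080/(-91 - 188 - 6503296 - 13289344) = -280/((1/10080)*(-19792919)) = -280/(-19792919/10080) = -280*(-10080/19792919) = 2822400/19792919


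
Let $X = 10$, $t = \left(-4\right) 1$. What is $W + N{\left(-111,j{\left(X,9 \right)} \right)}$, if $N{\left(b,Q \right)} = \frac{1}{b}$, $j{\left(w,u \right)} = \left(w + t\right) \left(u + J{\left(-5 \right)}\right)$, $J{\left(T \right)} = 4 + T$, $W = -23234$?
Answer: $- \frac{2578975}{111} \approx -23234.0$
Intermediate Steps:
$t = -4$
$j{\left(w,u \right)} = \left(-1 + u\right) \left(-4 + w\right)$ ($j{\left(w,u \right)} = \left(w - 4\right) \left(u + \left(4 - 5\right)\right) = \left(-4 + w\right) \left(u - 1\right) = \left(-4 + w\right) \left(-1 + u\right) = \left(-1 + u\right) \left(-4 + w\right)$)
$W + N{\left(-111,j{\left(X,9 \right)} \right)} = -23234 + \frac{1}{-111} = -23234 - \frac{1}{111} = - \frac{2578975}{111}$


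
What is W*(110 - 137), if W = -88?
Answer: 2376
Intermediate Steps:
W*(110 - 137) = -88*(110 - 137) = -88*(-27) = 2376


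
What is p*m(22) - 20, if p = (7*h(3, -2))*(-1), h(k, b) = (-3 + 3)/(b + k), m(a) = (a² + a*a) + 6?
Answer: -20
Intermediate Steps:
m(a) = 6 + 2*a² (m(a) = (a² + a²) + 6 = 2*a² + 6 = 6 + 2*a²)
h(k, b) = 0 (h(k, b) = 0/(b + k) = 0)
p = 0 (p = (7*0)*(-1) = 0*(-1) = 0)
p*m(22) - 20 = 0*(6 + 2*22²) - 20 = 0*(6 + 2*484) - 20 = 0*(6 + 968) - 20 = 0*974 - 20 = 0 - 20 = -20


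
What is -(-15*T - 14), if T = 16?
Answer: 254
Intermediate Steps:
-(-15*T - 14) = -(-15*16 - 14) = -(-240 - 14) = -1*(-254) = 254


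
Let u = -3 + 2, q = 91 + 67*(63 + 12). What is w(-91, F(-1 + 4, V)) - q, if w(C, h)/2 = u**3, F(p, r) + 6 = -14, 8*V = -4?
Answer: -5118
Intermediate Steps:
q = 5116 (q = 91 + 67*75 = 91 + 5025 = 5116)
V = -1/2 (V = (1/8)*(-4) = -1/2 ≈ -0.50000)
u = -1
F(p, r) = -20 (F(p, r) = -6 - 14 = -20)
w(C, h) = -2 (w(C, h) = 2*(-1)**3 = 2*(-1) = -2)
w(-91, F(-1 + 4, V)) - q = -2 - 1*5116 = -2 - 5116 = -5118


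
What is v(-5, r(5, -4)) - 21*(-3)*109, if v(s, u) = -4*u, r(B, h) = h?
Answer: 6883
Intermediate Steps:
v(-5, r(5, -4)) - 21*(-3)*109 = -4*(-4) - 21*(-3)*109 = 16 + 63*109 = 16 + 6867 = 6883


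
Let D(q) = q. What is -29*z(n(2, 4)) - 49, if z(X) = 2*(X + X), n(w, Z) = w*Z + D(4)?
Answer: -1441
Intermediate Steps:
n(w, Z) = 4 + Z*w (n(w, Z) = w*Z + 4 = Z*w + 4 = 4 + Z*w)
z(X) = 4*X (z(X) = 2*(2*X) = 4*X)
-29*z(n(2, 4)) - 49 = -116*(4 + 4*2) - 49 = -116*(4 + 8) - 49 = -116*12 - 49 = -29*48 - 49 = -1392 - 49 = -1441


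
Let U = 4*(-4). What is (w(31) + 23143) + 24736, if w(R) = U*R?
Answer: 47383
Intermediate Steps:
U = -16
w(R) = -16*R
(w(31) + 23143) + 24736 = (-16*31 + 23143) + 24736 = (-496 + 23143) + 24736 = 22647 + 24736 = 47383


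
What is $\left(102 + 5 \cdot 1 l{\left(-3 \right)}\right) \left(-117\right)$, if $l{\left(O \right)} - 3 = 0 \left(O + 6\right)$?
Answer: $-13689$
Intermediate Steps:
$l{\left(O \right)} = 3$ ($l{\left(O \right)} = 3 + 0 \left(O + 6\right) = 3 + 0 \left(6 + O\right) = 3 + 0 = 3$)
$\left(102 + 5 \cdot 1 l{\left(-3 \right)}\right) \left(-117\right) = \left(102 + 5 \cdot 1 \cdot 3\right) \left(-117\right) = \left(102 + 5 \cdot 3\right) \left(-117\right) = \left(102 + 15\right) \left(-117\right) = 117 \left(-117\right) = -13689$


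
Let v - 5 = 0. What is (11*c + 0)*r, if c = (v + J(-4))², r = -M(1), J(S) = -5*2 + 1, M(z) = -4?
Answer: 704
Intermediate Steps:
v = 5 (v = 5 + 0 = 5)
J(S) = -9 (J(S) = -10 + 1 = -9)
r = 4 (r = -1*(-4) = 4)
c = 16 (c = (5 - 9)² = (-4)² = 16)
(11*c + 0)*r = (11*16 + 0)*4 = (176 + 0)*4 = 176*4 = 704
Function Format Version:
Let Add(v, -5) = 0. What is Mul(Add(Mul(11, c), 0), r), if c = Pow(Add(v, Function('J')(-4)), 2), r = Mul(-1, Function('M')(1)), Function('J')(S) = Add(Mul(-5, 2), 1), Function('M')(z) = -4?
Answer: 704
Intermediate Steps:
v = 5 (v = Add(5, 0) = 5)
Function('J')(S) = -9 (Function('J')(S) = Add(-10, 1) = -9)
r = 4 (r = Mul(-1, -4) = 4)
c = 16 (c = Pow(Add(5, -9), 2) = Pow(-4, 2) = 16)
Mul(Add(Mul(11, c), 0), r) = Mul(Add(Mul(11, 16), 0), 4) = Mul(Add(176, 0), 4) = Mul(176, 4) = 704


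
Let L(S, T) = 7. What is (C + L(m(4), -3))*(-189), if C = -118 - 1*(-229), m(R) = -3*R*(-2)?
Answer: -22302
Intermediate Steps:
m(R) = 6*R (m(R) = -(-6)*R = 6*R)
C = 111 (C = -118 + 229 = 111)
(C + L(m(4), -3))*(-189) = (111 + 7)*(-189) = 118*(-189) = -22302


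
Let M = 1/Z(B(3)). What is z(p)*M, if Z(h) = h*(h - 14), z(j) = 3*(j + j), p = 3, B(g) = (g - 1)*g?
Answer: -3/8 ≈ -0.37500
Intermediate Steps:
B(g) = g*(-1 + g) (B(g) = (-1 + g)*g = g*(-1 + g))
z(j) = 6*j (z(j) = 3*(2*j) = 6*j)
Z(h) = h*(-14 + h)
M = -1/48 (M = 1/((3*(-1 + 3))*(-14 + 3*(-1 + 3))) = 1/((3*2)*(-14 + 3*2)) = 1/(6*(-14 + 6)) = 1/(6*(-8)) = 1/(-48) = -1/48 ≈ -0.020833)
z(p)*M = (6*3)*(-1/48) = 18*(-1/48) = -3/8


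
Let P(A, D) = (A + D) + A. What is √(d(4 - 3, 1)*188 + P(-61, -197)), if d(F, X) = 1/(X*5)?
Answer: I*√7035/5 ≈ 16.775*I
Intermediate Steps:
P(A, D) = D + 2*A
d(F, X) = 1/(5*X)
√(d(4 - 3, 1)*188 + P(-61, -197)) = √(((⅕)/1)*188 + (-197 + 2*(-61))) = √(((⅕)*1)*188 + (-197 - 122)) = √((⅕)*188 - 319) = √(188/5 - 319) = √(-1407/5) = I*√7035/5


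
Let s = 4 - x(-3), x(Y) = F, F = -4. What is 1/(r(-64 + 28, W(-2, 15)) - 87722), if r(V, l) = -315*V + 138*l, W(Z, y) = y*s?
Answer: -1/59822 ≈ -1.6716e-5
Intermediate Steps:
x(Y) = -4
s = 8 (s = 4 - 1*(-4) = 4 + 4 = 8)
W(Z, y) = 8*y (W(Z, y) = y*8 = 8*y)
1/(r(-64 + 28, W(-2, 15)) - 87722) = 1/((-315*(-64 + 28) + 138*(8*15)) - 87722) = 1/((-315*(-36) + 138*120) - 87722) = 1/((11340 + 16560) - 87722) = 1/(27900 - 87722) = 1/(-59822) = -1/59822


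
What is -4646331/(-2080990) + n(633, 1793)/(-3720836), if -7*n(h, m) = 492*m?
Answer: 30713351845863/13550289388370 ≈ 2.2666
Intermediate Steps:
n(h, m) = -492*m/7
-4646331/(-2080990) + n(633, 1793)/(-3720836) = -4646331/(-2080990) - 492/7*1793/(-3720836) = -4646331*(-1/2080990) - 882156/7*(-1/3720836) = 4646331/2080990 + 220539/6511463 = 30713351845863/13550289388370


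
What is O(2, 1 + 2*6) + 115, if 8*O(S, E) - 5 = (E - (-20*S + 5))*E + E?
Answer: 781/4 ≈ 195.25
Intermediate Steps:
O(S, E) = 5/8 + E/8 + E*(-5 + E + 20*S)/8 (O(S, E) = 5/8 + ((E - (-20*S + 5))*E + E)/8 = 5/8 + ((E - (5 - 20*S))*E + E)/8 = 5/8 + ((E + (-5 + 20*S))*E + E)/8 = 5/8 + ((-5 + E + 20*S)*E + E)/8 = 5/8 + (E*(-5 + E + 20*S) + E)/8 = 5/8 + (E + E*(-5 + E + 20*S))/8 = 5/8 + (E/8 + E*(-5 + E + 20*S)/8) = 5/8 + E/8 + E*(-5 + E + 20*S)/8)
O(2, 1 + 2*6) + 115 = (5/8 - (1 + 2*6)/2 + (1 + 2*6)**2/8 + (5/2)*(1 + 2*6)*2) + 115 = (5/8 - (1 + 12)/2 + (1 + 12)**2/8 + (5/2)*(1 + 12)*2) + 115 = (5/8 - 1/2*13 + (1/8)*13**2 + (5/2)*13*2) + 115 = (5/8 - 13/2 + (1/8)*169 + 65) + 115 = (5/8 - 13/2 + 169/8 + 65) + 115 = 321/4 + 115 = 781/4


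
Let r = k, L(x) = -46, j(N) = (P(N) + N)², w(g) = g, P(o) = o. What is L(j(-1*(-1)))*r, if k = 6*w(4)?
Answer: -1104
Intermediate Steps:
j(N) = 4*N² (j(N) = (N + N)² = (2*N)² = 4*N²)
k = 24 (k = 6*4 = 24)
r = 24
L(j(-1*(-1)))*r = -46*24 = -1104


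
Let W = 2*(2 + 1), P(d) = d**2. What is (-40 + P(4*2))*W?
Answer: 144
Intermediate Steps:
W = 6 (W = 2*3 = 6)
(-40 + P(4*2))*W = (-40 + (4*2)**2)*6 = (-40 + 8**2)*6 = (-40 + 64)*6 = 24*6 = 144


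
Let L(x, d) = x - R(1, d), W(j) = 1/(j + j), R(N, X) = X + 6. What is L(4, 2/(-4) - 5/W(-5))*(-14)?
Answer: 721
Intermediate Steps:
R(N, X) = 6 + X
W(j) = 1/(2*j)
L(x, d) = -6 + x - d (L(x, d) = x - (6 + d) = x + (-6 - d) = -6 + x - d)
L(4, 2/(-4) - 5/W(-5))*(-14) = (-6 + 4 - (2/(-4) - 5/((½)/(-5))))*(-14) = (-6 + 4 - (2*(-¼) - 5/((½)*(-⅕))))*(-14) = (-6 + 4 - (-½ - 5/(-⅒)))*(-14) = (-6 + 4 - (-½ - 5*(-10)))*(-14) = (-6 + 4 - (-½ + 50))*(-14) = (-6 + 4 - 1*99/2)*(-14) = (-6 + 4 - 99/2)*(-14) = -103/2*(-14) = 721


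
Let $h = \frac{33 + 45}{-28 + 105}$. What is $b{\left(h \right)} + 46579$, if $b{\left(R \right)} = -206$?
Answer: $46373$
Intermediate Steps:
$h = \frac{78}{77} \approx 1.013$
$b{\left(h \right)} + 46579 = -206 + 46579 = 46373$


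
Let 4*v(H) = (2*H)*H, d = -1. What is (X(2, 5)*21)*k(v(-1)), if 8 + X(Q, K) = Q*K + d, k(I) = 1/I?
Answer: 42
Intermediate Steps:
v(H) = H²/2 (v(H) = ((2*H)*H)/4 = (2*H²)/4 = H²/2)
X(Q, K) = -9 + K*Q (X(Q, K) = -8 + (Q*K - 1) = -8 + (K*Q - 1) = -8 + (-1 + K*Q) = -9 + K*Q)
(X(2, 5)*21)*k(v(-1)) = ((-9 + 5*2)*21)/(((½)*(-1)²)) = ((-9 + 10)*21)/(((½)*1)) = (1*21)/(½) = 21*2 = 42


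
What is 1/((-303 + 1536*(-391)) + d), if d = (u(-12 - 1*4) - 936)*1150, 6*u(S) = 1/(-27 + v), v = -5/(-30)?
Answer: -7/11741003 ≈ -5.9620e-7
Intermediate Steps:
v = ⅙ (v = -5*(-1/30) = ⅙ ≈ 0.16667)
u(S) = -1/161 (u(S) = 1/(6*(-27 + ⅙)) = 1/(6*(-161/6)) = (⅙)*(-6/161) = -1/161)
d = -7534850/7 (d = (-1/161 - 936)*1150 = -150697/161*1150 = -7534850/7 ≈ -1.0764e+6)
1/((-303 + 1536*(-391)) + d) = 1/((-303 + 1536*(-391)) - 7534850/7) = 1/((-303 - 600576) - 7534850/7) = 1/(-600879 - 7534850/7) = 1/(-11741003/7) = -7/11741003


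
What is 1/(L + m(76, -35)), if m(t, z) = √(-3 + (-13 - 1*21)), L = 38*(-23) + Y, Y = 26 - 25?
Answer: -873/762166 - I*√37/762166 ≈ -0.0011454 - 7.9809e-6*I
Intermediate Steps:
Y = 1
L = -873 (L = 38*(-23) + 1 = -874 + 1 = -873)
m(t, z) = I*√37 (m(t, z) = √(-3 + (-13 - 21)) = √(-3 - 34) = √(-37) = I*√37)
1/(L + m(76, -35)) = 1/(-873 + I*√37)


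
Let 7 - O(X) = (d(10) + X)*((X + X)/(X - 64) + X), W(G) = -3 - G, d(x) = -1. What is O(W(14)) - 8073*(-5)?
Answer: 360662/9 ≈ 40074.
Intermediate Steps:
O(X) = 7 - (-1 + X)*(X + 2*X/(-64 + X)) (O(X) = 7 - (-1 + X)*((X + X)/(X - 64) + X) = 7 - (-1 + X)*((2*X)/(-64 + X) + X) = 7 - (-1 + X)*(2*X/(-64 + X) + X) = 7 - (-1 + X)*(X + 2*X/(-64 + X)))
O(W(14)) - 8073*(-5) = (-448 - (-3 - 1*14)³ - 55*(-3 - 1*14) + 63*(-3 - 1*14)²)/(-64 + (-3 - 1*14)) - 8073*(-5) = (-448 - (-3 - 14)³ - 55*(-3 - 14) + 63*(-3 - 14)²)/(-64 + (-3 - 14)) - 1*(-40365) = (-448 - 1*(-17)³ - 55*(-17) + 63*(-17)²)/(-64 - 17) + 40365 = (-448 - 1*(-4913) + 935 + 63*289)/(-81) + 40365 = -(-448 + 4913 + 935 + 18207)/81 + 40365 = -1/81*23607 + 40365 = -2623/9 + 40365 = 360662/9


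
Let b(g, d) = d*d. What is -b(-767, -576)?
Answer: -331776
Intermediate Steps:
b(g, d) = d²
-b(-767, -576) = -1*(-576)² = -1*331776 = -331776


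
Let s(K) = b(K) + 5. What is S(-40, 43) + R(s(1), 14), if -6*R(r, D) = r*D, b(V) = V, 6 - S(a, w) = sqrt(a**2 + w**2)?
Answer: -8 - sqrt(3449) ≈ -66.728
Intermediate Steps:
S(a, w) = 6 - sqrt(a**2 + w**2)
s(K) = 5 + K (s(K) = K + 5 = 5 + K)
R(r, D) = -D*r/6 (R(r, D) = -r*D/6 = -D*r/6)
S(-40, 43) + R(s(1), 14) = (6 - sqrt((-40)**2 + 43**2)) - 1/6*14*(5 + 1) = (6 - sqrt(1600 + 1849)) - 1/6*14*6 = (6 - sqrt(3449)) - 14 = -8 - sqrt(3449)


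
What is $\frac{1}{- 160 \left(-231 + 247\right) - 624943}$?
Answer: $- \frac{1}{627503} \approx -1.5936 \cdot 10^{-6}$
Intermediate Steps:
$\frac{1}{- 160 \left(-231 + 247\right) - 624943} = \frac{1}{\left(-160\right) 16 - 624943} = \frac{1}{-2560 - 624943} = \frac{1}{-627503} = - \frac{1}{627503}$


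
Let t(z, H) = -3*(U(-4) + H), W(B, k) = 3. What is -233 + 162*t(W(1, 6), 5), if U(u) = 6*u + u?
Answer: 10945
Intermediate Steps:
U(u) = 7*u
t(z, H) = 84 - 3*H (t(z, H) = -3*(7*(-4) + H) = -3*(-28 + H) = 84 - 3*H)
-233 + 162*t(W(1, 6), 5) = -233 + 162*(84 - 3*5) = -233 + 162*(84 - 15) = -233 + 162*69 = -233 + 11178 = 10945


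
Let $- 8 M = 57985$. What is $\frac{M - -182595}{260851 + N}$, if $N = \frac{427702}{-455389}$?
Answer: $\frac{58073482225}{86391453336} \approx 0.67221$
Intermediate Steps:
$M = - \frac{57985}{8}$ ($M = \left(- \frac{1}{8}\right) 57985 = - \frac{57985}{8} \approx -7248.1$)
$N = - \frac{38882}{41399}$ ($N = 427702 \left(- \frac{1}{455389}\right) = - \frac{38882}{41399} \approx -0.9392$)
$\frac{M - -182595}{260851 + N} = \frac{- \frac{57985}{8} - -182595}{260851 - \frac{38882}{41399}} = \frac{- \frac{57985}{8} + 182595}{\frac{10798931667}{41399}} = \frac{1402775}{8} \cdot \frac{41399}{10798931667} = \frac{58073482225}{86391453336}$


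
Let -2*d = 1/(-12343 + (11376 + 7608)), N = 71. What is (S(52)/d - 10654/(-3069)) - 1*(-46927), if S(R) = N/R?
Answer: 2297702783/79794 ≈ 28795.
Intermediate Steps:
S(R) = 71/R
d = -1/13282 (d = -1/(2*(-12343 + (11376 + 7608))) = -1/(2*(-12343 + 18984)) = -½/6641 = -½*1/6641 = -1/13282 ≈ -7.5290e-5)
(S(52)/d - 10654/(-3069)) - 1*(-46927) = ((71/52)/(-1/13282) - 10654/(-3069)) - 1*(-46927) = ((71*(1/52))*(-13282) - 10654*(-1/3069)) + 46927 = ((71/52)*(-13282) + 10654/3069) + 46927 = (-471511/26 + 10654/3069) + 46927 = -1446790255/79794 + 46927 = 2297702783/79794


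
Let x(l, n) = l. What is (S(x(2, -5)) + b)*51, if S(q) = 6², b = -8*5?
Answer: -204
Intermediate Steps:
b = -40
S(q) = 36
(S(x(2, -5)) + b)*51 = (36 - 40)*51 = -4*51 = -204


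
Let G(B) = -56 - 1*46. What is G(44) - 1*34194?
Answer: -34296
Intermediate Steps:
G(B) = -102 (G(B) = -56 - 46 = -102)
G(44) - 1*34194 = -102 - 1*34194 = -102 - 34194 = -34296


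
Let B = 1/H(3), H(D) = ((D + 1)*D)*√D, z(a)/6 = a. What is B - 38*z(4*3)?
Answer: -2736 + √3/36 ≈ -2736.0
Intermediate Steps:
z(a) = 6*a
H(D) = D^(3/2)*(1 + D) (H(D) = ((1 + D)*D)*√D = (D*(1 + D))*√D = D^(3/2)*(1 + D))
B = √3/36 (B = 1/(3^(3/2)*(1 + 3)) = 1/((3*√3)*4) = 1/(12*√3) = √3/36 ≈ 0.048113)
B - 38*z(4*3) = √3/36 - 228*4*3 = √3/36 - 228*12 = √3/36 - 38*72 = √3/36 - 2736 = -2736 + √3/36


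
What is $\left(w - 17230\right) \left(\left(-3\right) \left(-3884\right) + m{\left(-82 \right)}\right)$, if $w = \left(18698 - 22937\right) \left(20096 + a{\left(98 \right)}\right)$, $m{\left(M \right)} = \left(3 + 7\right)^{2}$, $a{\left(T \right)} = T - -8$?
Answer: $-1006600026016$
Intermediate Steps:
$a{\left(T \right)} = 8 + T$ ($a{\left(T \right)} = T + 8 = 8 + T$)
$m{\left(M \right)} = 100$ ($m{\left(M \right)} = 10^{2} = 100$)
$w = -85636278$ ($w = \left(18698 - 22937\right) \left(20096 + \left(8 + 98\right)\right) = - 4239 \left(20096 + 106\right) = \left(-4239\right) 20202 = -85636278$)
$\left(w - 17230\right) \left(\left(-3\right) \left(-3884\right) + m{\left(-82 \right)}\right) = \left(-85636278 - 17230\right) \left(\left(-3\right) \left(-3884\right) + 100\right) = - 85653508 \left(11652 + 100\right) = \left(-85653508\right) 11752 = -1006600026016$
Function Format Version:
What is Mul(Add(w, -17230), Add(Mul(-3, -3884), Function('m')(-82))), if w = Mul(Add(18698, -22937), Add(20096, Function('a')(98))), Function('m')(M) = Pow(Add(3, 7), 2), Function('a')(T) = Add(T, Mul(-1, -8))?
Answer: -1006600026016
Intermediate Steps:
Function('a')(T) = Add(8, T) (Function('a')(T) = Add(T, 8) = Add(8, T))
Function('m')(M) = 100 (Function('m')(M) = Pow(10, 2) = 100)
w = -85636278 (w = Mul(Add(18698, -22937), Add(20096, Add(8, 98))) = Mul(-4239, Add(20096, 106)) = Mul(-4239, 20202) = -85636278)
Mul(Add(w, -17230), Add(Mul(-3, -3884), Function('m')(-82))) = Mul(Add(-85636278, -17230), Add(Mul(-3, -3884), 100)) = Mul(-85653508, Add(11652, 100)) = Mul(-85653508, 11752) = -1006600026016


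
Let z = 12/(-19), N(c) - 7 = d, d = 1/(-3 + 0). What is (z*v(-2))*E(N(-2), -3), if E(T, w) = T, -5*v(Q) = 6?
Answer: 96/19 ≈ 5.0526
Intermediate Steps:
d = -1/3 (d = 1/(-3) = -1/3 ≈ -0.33333)
N(c) = 20/3 (N(c) = 7 - 1/3 = 20/3)
v(Q) = -6/5 (v(Q) = -1/5*6 = -6/5)
z = -12/19 (z = 12*(-1/19) = -12/19 ≈ -0.63158)
(z*v(-2))*E(N(-2), -3) = -12/19*(-6/5)*(20/3) = (72/95)*(20/3) = 96/19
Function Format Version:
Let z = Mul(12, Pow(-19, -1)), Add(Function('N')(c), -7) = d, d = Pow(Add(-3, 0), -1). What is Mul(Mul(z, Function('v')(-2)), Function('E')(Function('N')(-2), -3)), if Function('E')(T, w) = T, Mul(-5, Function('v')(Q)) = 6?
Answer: Rational(96, 19) ≈ 5.0526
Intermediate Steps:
d = Rational(-1, 3) (d = Pow(-3, -1) = Rational(-1, 3) ≈ -0.33333)
Function('N')(c) = Rational(20, 3) (Function('N')(c) = Add(7, Rational(-1, 3)) = Rational(20, 3))
Function('v')(Q) = Rational(-6, 5) (Function('v')(Q) = Mul(Rational(-1, 5), 6) = Rational(-6, 5))
z = Rational(-12, 19) (z = Mul(12, Rational(-1, 19)) = Rational(-12, 19) ≈ -0.63158)
Mul(Mul(z, Function('v')(-2)), Function('E')(Function('N')(-2), -3)) = Mul(Mul(Rational(-12, 19), Rational(-6, 5)), Rational(20, 3)) = Mul(Rational(72, 95), Rational(20, 3)) = Rational(96, 19)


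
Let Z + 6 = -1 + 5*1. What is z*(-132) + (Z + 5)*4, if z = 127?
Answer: -16752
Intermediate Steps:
Z = -2 (Z = -6 + (-1 + 5*1) = -6 + (-1 + 5) = -6 + 4 = -2)
z*(-132) + (Z + 5)*4 = 127*(-132) + (-2 + 5)*4 = -16764 + 3*4 = -16764 + 12 = -16752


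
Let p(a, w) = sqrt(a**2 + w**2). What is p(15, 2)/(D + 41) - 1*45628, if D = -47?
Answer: -45628 - sqrt(229)/6 ≈ -45631.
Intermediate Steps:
p(15, 2)/(D + 41) - 1*45628 = sqrt(15**2 + 2**2)/(-47 + 41) - 1*45628 = sqrt(225 + 4)/(-6) - 45628 = sqrt(229)*(-1/6) - 45628 = -sqrt(229)/6 - 45628 = -45628 - sqrt(229)/6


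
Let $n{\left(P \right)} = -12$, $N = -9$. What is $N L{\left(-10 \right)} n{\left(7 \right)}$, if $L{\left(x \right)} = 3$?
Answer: $324$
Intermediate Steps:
$N L{\left(-10 \right)} n{\left(7 \right)} = \left(-9\right) 3 \left(-12\right) = \left(-27\right) \left(-12\right) = 324$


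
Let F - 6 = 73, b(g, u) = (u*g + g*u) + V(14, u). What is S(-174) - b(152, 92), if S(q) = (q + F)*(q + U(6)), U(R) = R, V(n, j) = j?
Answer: -12100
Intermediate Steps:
b(g, u) = u + 2*g*u (b(g, u) = (u*g + g*u) + u = (g*u + g*u) + u = 2*g*u + u = u + 2*g*u)
F = 79 (F = 6 + 73 = 79)
S(q) = (6 + q)*(79 + q) (S(q) = (q + 79)*(q + 6) = (79 + q)*(6 + q) = (6 + q)*(79 + q))
S(-174) - b(152, 92) = (474 + (-174)**2 + 85*(-174)) - 92*(1 + 2*152) = (474 + 30276 - 14790) - 92*(1 + 304) = 15960 - 92*305 = 15960 - 1*28060 = 15960 - 28060 = -12100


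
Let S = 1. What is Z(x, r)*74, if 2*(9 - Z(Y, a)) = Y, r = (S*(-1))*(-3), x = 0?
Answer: 666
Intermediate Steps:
r = 3 (r = (1*(-1))*(-3) = -1*(-3) = 3)
Z(Y, a) = 9 - Y/2
Z(x, r)*74 = (9 - ½*0)*74 = (9 + 0)*74 = 9*74 = 666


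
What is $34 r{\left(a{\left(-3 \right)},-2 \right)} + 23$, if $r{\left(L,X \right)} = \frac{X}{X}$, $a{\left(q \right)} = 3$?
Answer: $57$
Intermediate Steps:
$r{\left(L,X \right)} = 1$
$34 r{\left(a{\left(-3 \right)},-2 \right)} + 23 = 34 \cdot 1 + 23 = 34 + 23 = 57$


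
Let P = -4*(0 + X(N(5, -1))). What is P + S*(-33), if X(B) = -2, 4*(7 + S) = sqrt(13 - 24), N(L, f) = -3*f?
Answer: 239 - 33*I*sqrt(11)/4 ≈ 239.0 - 27.362*I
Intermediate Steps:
S = -7 + I*sqrt(11)/4 (S = -7 + sqrt(13 - 24)/4 = -7 + sqrt(-11)/4 = -7 + (I*sqrt(11))/4 = -7 + I*sqrt(11)/4 ≈ -7.0 + 0.82916*I)
P = 8 (P = -4*(0 - 2) = -4*(-2) = 8)
P + S*(-33) = 8 + (-7 + I*sqrt(11)/4)*(-33) = 8 + (231 - 33*I*sqrt(11)/4) = 239 - 33*I*sqrt(11)/4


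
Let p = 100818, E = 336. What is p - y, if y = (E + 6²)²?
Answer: -37566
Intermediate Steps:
y = 138384 (y = (336 + 6²)² = (336 + 36)² = 372² = 138384)
p - y = 100818 - 1*138384 = 100818 - 138384 = -37566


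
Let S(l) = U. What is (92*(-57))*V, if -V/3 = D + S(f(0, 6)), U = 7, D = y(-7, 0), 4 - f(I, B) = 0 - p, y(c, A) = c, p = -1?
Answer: 0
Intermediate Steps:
f(I, B) = 3 (f(I, B) = 4 - (0 - 1*(-1)) = 4 - (0 + 1) = 4 - 1*1 = 4 - 1 = 3)
D = -7
S(l) = 7
V = 0 (V = -3*(-7 + 7) = -3*0 = 0)
(92*(-57))*V = (92*(-57))*0 = -5244*0 = 0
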